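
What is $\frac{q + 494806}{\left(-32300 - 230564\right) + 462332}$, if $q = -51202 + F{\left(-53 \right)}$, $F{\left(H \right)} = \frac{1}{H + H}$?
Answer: $\frac{47022023}{21143608} \approx 2.2239$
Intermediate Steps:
$F{\left(H \right)} = \frac{1}{2 H}$
$q = - \frac{5427413}{106}$ ($q = -51202 + \frac{1}{2 \left(-53\right)} = -51202 + \frac{1}{2} \left(- \frac{1}{53}\right) = -51202 - \frac{1}{106} = - \frac{5427413}{106} \approx -51202.0$)
$\frac{q + 494806}{\left(-32300 - 230564\right) + 462332} = \frac{- \frac{5427413}{106} + 494806}{\left(-32300 - 230564\right) + 462332} = \frac{47022023}{106 \left(-262864 + 462332\right)} = \frac{47022023}{106 \cdot 199468} = \frac{47022023}{106} \cdot \frac{1}{199468} = \frac{47022023}{21143608}$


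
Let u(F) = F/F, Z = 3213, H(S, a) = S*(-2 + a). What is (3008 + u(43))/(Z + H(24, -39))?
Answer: 1003/743 ≈ 1.3499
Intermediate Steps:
u(F) = 1
(3008 + u(43))/(Z + H(24, -39)) = (3008 + 1)/(3213 + 24*(-2 - 39)) = 3009/(3213 + 24*(-41)) = 3009/(3213 - 984) = 3009/2229 = 3009*(1/2229) = 1003/743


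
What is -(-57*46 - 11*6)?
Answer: 2688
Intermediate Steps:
-(-57*46 - 11*6) = -(-2622 - 66) = -1*(-2688) = 2688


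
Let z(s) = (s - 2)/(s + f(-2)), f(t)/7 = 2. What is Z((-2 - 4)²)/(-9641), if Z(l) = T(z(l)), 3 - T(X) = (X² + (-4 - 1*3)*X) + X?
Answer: -4136/6025625 ≈ -0.00068640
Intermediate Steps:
f(t) = 14 (f(t) = 7*2 = 14)
z(s) = (-2 + s)/(14 + s) (z(s) = (s - 2)/(s + 14) = (-2 + s)/(14 + s))
T(X) = 3 - X² + 6*X (T(X) = 3 - ((X² + (-4 - 1*3)*X) + X) = 3 - ((X² + (-4 - 3)*X) + X) = 3 - ((X² - 7*X) + X) = 3 - (X² - 6*X) = 3 + (-X² + 6*X) = 3 - X² + 6*X)
Z(l) = 3 - (-2 + l)²/(14 + l)² + 6*(-2 + l)/(14 + l) (Z(l) = 3 - ((-2 + l)/(14 + l))² + 6*((-2 + l)/(14 + l)) = 3 - (-2 + l)²/(14 + l)² + 6*(-2 + l)/(14 + l))
Z((-2 - 4)²)/(-9641) = (8*(52 + ((-2 - 4)²)² + 20*(-2 - 4)²)/(196 + ((-2 - 4)²)² + 28*(-2 - 4)²))/(-9641) = (8*(52 + ((-6)²)² + 20*(-6)²)/(196 + ((-6)²)² + 28*(-6)²))*(-1/9641) = (8*(52 + 36² + 20*36)/(196 + 36² + 28*36))*(-1/9641) = (8*(52 + 1296 + 720)/(196 + 1296 + 1008))*(-1/9641) = (8*2068/2500)*(-1/9641) = (8*(1/2500)*2068)*(-1/9641) = (4136/625)*(-1/9641) = -4136/6025625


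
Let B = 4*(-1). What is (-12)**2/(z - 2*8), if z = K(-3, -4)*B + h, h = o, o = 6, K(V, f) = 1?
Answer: -72/7 ≈ -10.286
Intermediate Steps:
B = -4
h = 6
z = 2 (z = 1*(-4) + 6 = -4 + 6 = 2)
(-12)**2/(z - 2*8) = (-12)**2/(2 - 2*8) = 144/(2 - 16) = 144/(-14) = 144*(-1/14) = -72/7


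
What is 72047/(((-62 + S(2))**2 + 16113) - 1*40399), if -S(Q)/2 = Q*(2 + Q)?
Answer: -72047/18202 ≈ -3.9582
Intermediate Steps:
S(Q) = -2*Q*(2 + Q)
72047/(((-62 + S(2))**2 + 16113) - 1*40399) = 72047/(((-62 - 2*2*(2 + 2))**2 + 16113) - 1*40399) = 72047/(((-62 - 2*2*4)**2 + 16113) - 40399) = 72047/(((-62 - 16)**2 + 16113) - 40399) = 72047/(((-78)**2 + 16113) - 40399) = 72047/((6084 + 16113) - 40399) = 72047/(22197 - 40399) = 72047/(-18202) = 72047*(-1/18202) = -72047/18202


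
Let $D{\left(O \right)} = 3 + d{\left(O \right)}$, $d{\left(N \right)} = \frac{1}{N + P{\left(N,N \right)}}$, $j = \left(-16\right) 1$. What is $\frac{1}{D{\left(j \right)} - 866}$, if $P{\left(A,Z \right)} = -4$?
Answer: $- \frac{20}{17261} \approx -0.0011587$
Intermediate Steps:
$j = -16$
$d{\left(N \right)} = \frac{1}{-4 + N}$ ($d{\left(N \right)} = \frac{1}{N - 4} = \frac{1}{-4 + N}$)
$D{\left(O \right)} = 3 + \frac{1}{-4 + O}$
$\frac{1}{D{\left(j \right)} - 866} = \frac{1}{\frac{-11 + 3 \left(-16\right)}{-4 - 16} - 866} = \frac{1}{\frac{-11 - 48}{-20} - 866} = \frac{1}{\left(- \frac{1}{20}\right) \left(-59\right) - 866} = \frac{1}{\frac{59}{20} - 866} = \frac{1}{- \frac{17261}{20}} = - \frac{20}{17261}$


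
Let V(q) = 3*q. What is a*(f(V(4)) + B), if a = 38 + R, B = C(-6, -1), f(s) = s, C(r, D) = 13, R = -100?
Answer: -1550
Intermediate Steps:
B = 13
a = -62 (a = 38 - 100 = -62)
a*(f(V(4)) + B) = -62*(3*4 + 13) = -62*(12 + 13) = -62*25 = -1550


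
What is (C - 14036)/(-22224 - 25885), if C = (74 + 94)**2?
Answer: -14188/48109 ≈ -0.29491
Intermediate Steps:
C = 28224 (C = 168**2 = 28224)
(C - 14036)/(-22224 - 25885) = (28224 - 14036)/(-22224 - 25885) = 14188/(-48109) = 14188*(-1/48109) = -14188/48109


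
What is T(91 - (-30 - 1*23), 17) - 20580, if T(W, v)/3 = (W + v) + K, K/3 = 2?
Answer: -20079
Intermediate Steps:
K = 6 (K = 3*2 = 6)
T(W, v) = 18 + 3*W + 3*v (T(W, v) = 3*((W + v) + 6) = 3*(6 + W + v) = 18 + 3*W + 3*v)
T(91 - (-30 - 1*23), 17) - 20580 = (18 + 3*(91 - (-30 - 1*23)) + 3*17) - 20580 = (18 + 3*(91 - (-30 - 23)) + 51) - 20580 = (18 + 3*(91 - 1*(-53)) + 51) - 20580 = (18 + 3*(91 + 53) + 51) - 20580 = (18 + 3*144 + 51) - 20580 = (18 + 432 + 51) - 20580 = 501 - 20580 = -20079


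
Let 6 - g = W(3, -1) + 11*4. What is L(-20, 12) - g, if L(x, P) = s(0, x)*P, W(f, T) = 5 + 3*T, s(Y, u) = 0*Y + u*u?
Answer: 4840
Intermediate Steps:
s(Y, u) = u² (s(Y, u) = 0 + u² = u²)
L(x, P) = P*x² (L(x, P) = x²*P = P*x²)
g = -40 (g = 6 - ((5 + 3*(-1)) + 11*4) = 6 - ((5 - 3) + 44) = 6 - (2 + 44) = 6 - 1*46 = 6 - 46 = -40)
L(-20, 12) - g = 12*(-20)² - 1*(-40) = 12*400 + 40 = 4800 + 40 = 4840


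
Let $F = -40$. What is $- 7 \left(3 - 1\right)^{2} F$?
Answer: $1120$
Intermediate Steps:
$- 7 \left(3 - 1\right)^{2} F = - 7 \left(3 - 1\right)^{2} \left(-40\right) = - 7 \cdot 2^{2} \left(-40\right) = \left(-7\right) 4 \left(-40\right) = \left(-28\right) \left(-40\right) = 1120$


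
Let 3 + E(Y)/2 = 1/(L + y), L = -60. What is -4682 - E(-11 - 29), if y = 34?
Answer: -60787/13 ≈ -4675.9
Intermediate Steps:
E(Y) = -79/13 (E(Y) = -6 + 2/(-60 + 34) = -6 + 2/(-26) = -6 + 2*(-1/26) = -6 - 1/13 = -79/13)
-4682 - E(-11 - 29) = -4682 - 1*(-79/13) = -4682 + 79/13 = -60787/13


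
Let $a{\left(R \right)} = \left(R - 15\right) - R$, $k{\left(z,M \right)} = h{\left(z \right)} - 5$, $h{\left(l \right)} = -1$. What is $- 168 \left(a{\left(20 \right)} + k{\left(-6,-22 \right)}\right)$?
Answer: $3528$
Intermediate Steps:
$k{\left(z,M \right)} = -6$ ($k{\left(z,M \right)} = -1 - 5 = -6$)
$a{\left(R \right)} = -15$ ($a{\left(R \right)} = \left(-15 + R\right) - R = -15$)
$- 168 \left(a{\left(20 \right)} + k{\left(-6,-22 \right)}\right) = - 168 \left(-15 - 6\right) = \left(-168\right) \left(-21\right) = 3528$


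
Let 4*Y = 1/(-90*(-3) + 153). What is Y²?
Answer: 1/2862864 ≈ 3.4930e-7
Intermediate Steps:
Y = 1/1692 (Y = 1/(4*(-90*(-3) + 153)) = 1/(4*(-15*(-18) + 153)) = 1/(4*(270 + 153)) = (¼)/423 = (¼)*(1/423) = 1/1692 ≈ 0.00059102)
Y² = (1/1692)² = 1/2862864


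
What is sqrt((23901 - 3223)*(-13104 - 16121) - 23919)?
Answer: I*sqrt(604338469) ≈ 24583.0*I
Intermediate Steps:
sqrt((23901 - 3223)*(-13104 - 16121) - 23919) = sqrt(20678*(-29225) - 23919) = sqrt(-604314550 - 23919) = sqrt(-604338469) = I*sqrt(604338469)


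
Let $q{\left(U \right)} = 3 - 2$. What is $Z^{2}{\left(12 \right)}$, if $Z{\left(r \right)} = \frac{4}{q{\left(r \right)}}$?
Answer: $16$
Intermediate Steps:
$q{\left(U \right)} = 1$
$Z{\left(r \right)} = 4$ ($Z{\left(r \right)} = \frac{4}{1} = 4 \cdot 1 = 4$)
$Z^{2}{\left(12 \right)} = 4^{2} = 16$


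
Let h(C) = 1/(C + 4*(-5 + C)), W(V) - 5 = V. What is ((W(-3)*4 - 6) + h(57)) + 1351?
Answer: 358546/265 ≈ 1353.0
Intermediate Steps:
W(V) = 5 + V
h(C) = 1/(-20 + 5*C) (h(C) = 1/(C + (-20 + 4*C)) = 1/(-20 + 5*C))
((W(-3)*4 - 6) + h(57)) + 1351 = (((5 - 3)*4 - 6) + 1/(5*(-4 + 57))) + 1351 = ((2*4 - 6) + (⅕)/53) + 1351 = ((8 - 6) + (⅕)*(1/53)) + 1351 = (2 + 1/265) + 1351 = 531/265 + 1351 = 358546/265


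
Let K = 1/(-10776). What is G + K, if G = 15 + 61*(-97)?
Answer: -63599953/10776 ≈ -5902.0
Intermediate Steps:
G = -5902 (G = 15 - 5917 = -5902)
K = -1/10776 ≈ -9.2799e-5
G + K = -5902 - 1/10776 = -63599953/10776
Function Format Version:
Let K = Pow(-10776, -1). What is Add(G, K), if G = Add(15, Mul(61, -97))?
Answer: Rational(-63599953, 10776) ≈ -5902.0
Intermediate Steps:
G = -5902 (G = Add(15, -5917) = -5902)
K = Rational(-1, 10776) ≈ -9.2799e-5
Add(G, K) = Add(-5902, Rational(-1, 10776)) = Rational(-63599953, 10776)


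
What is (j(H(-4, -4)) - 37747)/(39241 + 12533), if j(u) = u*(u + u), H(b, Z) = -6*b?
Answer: -36595/51774 ≈ -0.70682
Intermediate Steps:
j(u) = 2*u² (j(u) = u*(2*u) = 2*u²)
(j(H(-4, -4)) - 37747)/(39241 + 12533) = (2*(-6*(-4))² - 37747)/(39241 + 12533) = (2*24² - 37747)/51774 = (2*576 - 37747)*(1/51774) = (1152 - 37747)*(1/51774) = -36595*1/51774 = -36595/51774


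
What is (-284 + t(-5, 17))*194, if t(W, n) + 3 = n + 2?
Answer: -51992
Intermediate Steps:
t(W, n) = -1 + n (t(W, n) = -3 + (n + 2) = -3 + (2 + n) = -1 + n)
(-284 + t(-5, 17))*194 = (-284 + (-1 + 17))*194 = (-284 + 16)*194 = -268*194 = -51992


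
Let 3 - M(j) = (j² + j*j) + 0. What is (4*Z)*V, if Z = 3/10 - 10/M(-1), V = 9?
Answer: -1746/5 ≈ -349.20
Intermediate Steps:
M(j) = 3 - 2*j² (M(j) = 3 - ((j² + j*j) + 0) = 3 - ((j² + j²) + 0) = 3 - (2*j² + 0) = 3 - 2*j²)
Z = -97/10 (Z = 3/10 - 10/(3 - 2*(-1)²) = 3*(⅒) - 10/(3 - 2*1) = 3/10 - 10/(3 - 2) = 3/10 - 10/1 = 3/10 - 10*1 = 3/10 - 10 = -97/10 ≈ -9.7000)
(4*Z)*V = (4*(-97/10))*9 = -194/5*9 = -1746/5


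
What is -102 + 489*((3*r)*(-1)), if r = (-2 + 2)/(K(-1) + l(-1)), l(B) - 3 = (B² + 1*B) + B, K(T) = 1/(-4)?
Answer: -102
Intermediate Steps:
K(T) = -¼
l(B) = 3 + B² + 2*B (l(B) = 3 + ((B² + 1*B) + B) = 3 + ((B² + B) + B) = 3 + ((B + B²) + B) = 3 + (B² + 2*B) = 3 + B² + 2*B)
r = 0 (r = (-2 + 2)/(-¼ + (3 + (-1)² + 2*(-1))) = 0/(-¼ + (3 + 1 - 2)) = 0/(-¼ + 2) = 0/(7/4) = 0*(4/7) = 0)
-102 + 489*((3*r)*(-1)) = -102 + 489*((3*0)*(-1)) = -102 + 489*(0*(-1)) = -102 + 489*0 = -102 + 0 = -102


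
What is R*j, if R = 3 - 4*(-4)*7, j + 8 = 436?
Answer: 49220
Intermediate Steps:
j = 428 (j = -8 + 436 = 428)
R = 115 (R = 3 + 16*7 = 3 + 112 = 115)
R*j = 115*428 = 49220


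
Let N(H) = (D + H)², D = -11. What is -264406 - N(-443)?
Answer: -470522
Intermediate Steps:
N(H) = (-11 + H)²
-264406 - N(-443) = -264406 - (-11 - 443)² = -264406 - 1*(-454)² = -264406 - 1*206116 = -264406 - 206116 = -470522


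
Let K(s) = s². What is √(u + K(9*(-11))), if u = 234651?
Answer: 2*√61113 ≈ 494.42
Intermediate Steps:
√(u + K(9*(-11))) = √(234651 + (9*(-11))²) = √(234651 + (-99)²) = √(234651 + 9801) = √244452 = 2*√61113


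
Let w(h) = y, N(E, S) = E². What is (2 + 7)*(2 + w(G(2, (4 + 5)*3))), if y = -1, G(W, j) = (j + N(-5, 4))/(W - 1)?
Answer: 9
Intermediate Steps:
G(W, j) = (25 + j)/(-1 + W) (G(W, j) = (j + (-5)²)/(W - 1) = (j + 25)/(-1 + W) = (25 + j)/(-1 + W))
w(h) = -1
(2 + 7)*(2 + w(G(2, (4 + 5)*3))) = (2 + 7)*(2 - 1) = 9*1 = 9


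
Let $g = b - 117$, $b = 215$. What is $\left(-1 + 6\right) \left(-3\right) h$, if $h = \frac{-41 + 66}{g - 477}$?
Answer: $\frac{375}{379} \approx 0.98945$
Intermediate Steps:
$g = 98$ ($g = 215 - 117 = 98$)
$h = - \frac{25}{379}$ ($h = \frac{-41 + 66}{98 - 477} = \frac{25}{-379} = 25 \left(- \frac{1}{379}\right) = - \frac{25}{379} \approx -0.065963$)
$\left(-1 + 6\right) \left(-3\right) h = \left(-1 + 6\right) \left(-3\right) \left(- \frac{25}{379}\right) = 5 \left(-3\right) \left(- \frac{25}{379}\right) = \left(-15\right) \left(- \frac{25}{379}\right) = \frac{375}{379}$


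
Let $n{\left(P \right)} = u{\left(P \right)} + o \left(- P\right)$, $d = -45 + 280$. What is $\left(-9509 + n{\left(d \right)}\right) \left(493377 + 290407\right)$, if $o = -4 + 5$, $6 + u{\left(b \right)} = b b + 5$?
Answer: $35646496320$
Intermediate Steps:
$u{\left(b \right)} = -1 + b^{2}$ ($u{\left(b \right)} = -6 + \left(b b + 5\right) = -6 + \left(b^{2} + 5\right) = -6 + \left(5 + b^{2}\right) = -1 + b^{2}$)
$o = 1$
$d = 235$
$n{\left(P \right)} = -1 + P^{2} - P$ ($n{\left(P \right)} = \left(-1 + P^{2}\right) + 1 \left(- P\right) = \left(-1 + P^{2}\right) - P = -1 + P^{2} - P$)
$\left(-9509 + n{\left(d \right)}\right) \left(493377 + 290407\right) = \left(-9509 - \left(236 - 55225\right)\right) \left(493377 + 290407\right) = \left(-9509 - -54989\right) 783784 = \left(-9509 + 54989\right) 783784 = 45480 \cdot 783784 = 35646496320$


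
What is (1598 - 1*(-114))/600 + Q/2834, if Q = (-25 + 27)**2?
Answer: 303388/106275 ≈ 2.8547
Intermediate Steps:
Q = 4 (Q = 2**2 = 4)
(1598 - 1*(-114))/600 + Q/2834 = (1598 - 1*(-114))/600 + 4/2834 = (1598 + 114)*(1/600) + 4*(1/2834) = 1712*(1/600) + 2/1417 = 214/75 + 2/1417 = 303388/106275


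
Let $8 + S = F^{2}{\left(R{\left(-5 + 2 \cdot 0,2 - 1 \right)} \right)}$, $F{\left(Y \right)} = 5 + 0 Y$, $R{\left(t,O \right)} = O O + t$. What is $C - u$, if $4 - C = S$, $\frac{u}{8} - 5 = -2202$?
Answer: $17563$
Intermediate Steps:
$u = -17576$ ($u = 40 + 8 \left(-2202\right) = 40 - 17616 = -17576$)
$R{\left(t,O \right)} = t + O^{2}$ ($R{\left(t,O \right)} = O^{2} + t = t + O^{2}$)
$F{\left(Y \right)} = 5$ ($F{\left(Y \right)} = 5 + 0 = 5$)
$S = 17$ ($S = -8 + 5^{2} = -8 + 25 = 17$)
$C = -13$ ($C = 4 - 17 = -13$)
$C - u = -13 - -17576 = -13 + 17576 = 17563$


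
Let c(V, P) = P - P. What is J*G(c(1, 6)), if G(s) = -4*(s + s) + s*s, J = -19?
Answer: 0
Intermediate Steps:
c(V, P) = 0
G(s) = s² - 8*s (G(s) = -8*s + s² = s² - 8*s)
J*G(c(1, 6)) = -0*(-8 + 0) = -0*(-8) = -19*0 = 0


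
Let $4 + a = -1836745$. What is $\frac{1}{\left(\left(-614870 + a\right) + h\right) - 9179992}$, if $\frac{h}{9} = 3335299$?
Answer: $\frac{1}{18386080} \approx 5.4389 \cdot 10^{-8}$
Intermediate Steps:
$a = -1836749$ ($a = -4 - 1836745 = -1836749$)
$h = 30017691$ ($h = 9 \cdot 3335299 = 30017691$)
$\frac{1}{\left(\left(-614870 + a\right) + h\right) - 9179992} = \frac{1}{\left(\left(-614870 - 1836749\right) + 30017691\right) - 9179992} = \frac{1}{\left(-2451619 + 30017691\right) - 9179992} = \frac{1}{27566072 - 9179992} = \frac{1}{18386080}$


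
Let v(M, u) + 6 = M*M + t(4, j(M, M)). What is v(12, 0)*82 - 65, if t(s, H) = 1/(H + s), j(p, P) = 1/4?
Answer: 191595/17 ≈ 11270.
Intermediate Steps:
j(p, P) = ¼
v(M, u) = -98/17 + M² (v(M, u) = -6 + (M*M + 1/(¼ + 4)) = -6 + (M² + 1/(17/4)) = -6 + (M² + 4/17) = -6 + (4/17 + M²) = -98/17 + M²)
v(12, 0)*82 - 65 = (-98/17 + 12²)*82 - 65 = (-98/17 + 144)*82 - 65 = (2350/17)*82 - 65 = 192700/17 - 65 = 191595/17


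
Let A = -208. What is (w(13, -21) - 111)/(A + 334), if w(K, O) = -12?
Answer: -41/42 ≈ -0.97619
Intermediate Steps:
(w(13, -21) - 111)/(A + 334) = (-12 - 111)/(-208 + 334) = -123/126 = -123*1/126 = -41/42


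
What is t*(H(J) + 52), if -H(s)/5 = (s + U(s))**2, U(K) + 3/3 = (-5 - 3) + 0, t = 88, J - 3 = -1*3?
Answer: -31064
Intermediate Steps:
J = 0 (J = 3 - 1*3 = 3 - 3 = 0)
U(K) = -9 (U(K) = -1 + ((-5 - 3) + 0) = -1 + (-8 + 0) = -1 - 8 = -9)
H(s) = -5*(-9 + s)**2 (H(s) = -5*(s - 9)**2 = -5*(-9 + s)**2)
t*(H(J) + 52) = 88*(-5*(-9 + 0)**2 + 52) = 88*(-5*(-9)**2 + 52) = 88*(-5*81 + 52) = 88*(-405 + 52) = 88*(-353) = -31064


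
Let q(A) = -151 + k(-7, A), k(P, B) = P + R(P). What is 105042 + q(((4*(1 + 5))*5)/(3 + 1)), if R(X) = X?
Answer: 104877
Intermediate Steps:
k(P, B) = 2*P (k(P, B) = P + P = 2*P)
q(A) = -165 (q(A) = -151 + 2*(-7) = -151 - 14 = -165)
105042 + q(((4*(1 + 5))*5)/(3 + 1)) = 105042 - 165 = 104877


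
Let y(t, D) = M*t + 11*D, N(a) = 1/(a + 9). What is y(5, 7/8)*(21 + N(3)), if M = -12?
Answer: -101959/96 ≈ -1062.1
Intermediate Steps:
N(a) = 1/(9 + a)
y(t, D) = -12*t + 11*D
y(5, 7/8)*(21 + N(3)) = (-12*5 + 11*(7/8))*(21 + 1/(9 + 3)) = (-60 + 11*(7*(1/8)))*(21 + 1/12) = (-60 + 11*(7/8))*(21 + 1/12) = (-60 + 77/8)*(253/12) = -403/8*253/12 = -101959/96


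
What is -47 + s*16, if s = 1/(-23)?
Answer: -1097/23 ≈ -47.696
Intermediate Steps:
s = -1/23 ≈ -0.043478
-47 + s*16 = -47 - 1/23*16 = -47 - 16/23 = -1097/23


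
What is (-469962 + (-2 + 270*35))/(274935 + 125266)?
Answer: -460514/400201 ≈ -1.1507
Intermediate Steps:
(-469962 + (-2 + 270*35))/(274935 + 125266) = (-469962 + (-2 + 9450))/400201 = (-469962 + 9448)*(1/400201) = -460514*1/400201 = -460514/400201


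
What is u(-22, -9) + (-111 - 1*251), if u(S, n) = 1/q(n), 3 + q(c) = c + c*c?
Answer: -24977/69 ≈ -361.99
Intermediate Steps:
q(c) = -3 + c + c² (q(c) = -3 + (c + c*c) = -3 + (c + c²) = -3 + c + c²)
u(S, n) = 1/(-3 + n + n²)
u(-22, -9) + (-111 - 1*251) = 1/(-3 - 9 + (-9)²) + (-111 - 1*251) = 1/(-3 - 9 + 81) + (-111 - 251) = 1/69 - 362 = -24977/69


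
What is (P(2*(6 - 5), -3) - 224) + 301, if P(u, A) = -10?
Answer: 67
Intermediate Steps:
(P(2*(6 - 5), -3) - 224) + 301 = (-10 - 224) + 301 = -234 + 301 = 67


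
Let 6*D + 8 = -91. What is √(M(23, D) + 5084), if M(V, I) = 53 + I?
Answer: 7*√418/2 ≈ 71.558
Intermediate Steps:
D = -33/2 (D = -4/3 + (⅙)*(-91) = -4/3 - 91/6 = -33/2 ≈ -16.500)
√(M(23, D) + 5084) = √((53 - 33/2) + 5084) = √(73/2 + 5084) = √(10241/2) = 7*√418/2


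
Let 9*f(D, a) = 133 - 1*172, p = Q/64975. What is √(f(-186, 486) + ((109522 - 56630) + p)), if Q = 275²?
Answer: 2*√803820432741/7797 ≈ 229.98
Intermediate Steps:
Q = 75625
p = 3025/2599 (p = 75625/64975 = 75625*(1/64975) = 3025/2599 ≈ 1.1639)
f(D, a) = -13/3 (f(D, a) = (133 - 1*172)/9 = (133 - 172)/9 = (⅑)*(-39) = -13/3)
√(f(-186, 486) + ((109522 - 56630) + p)) = √(-13/3 + ((109522 - 56630) + 3025/2599)) = √(-13/3 + (52892 + 3025/2599)) = √(-13/3 + 137469333/2599) = √(412374212/7797) = 2*√803820432741/7797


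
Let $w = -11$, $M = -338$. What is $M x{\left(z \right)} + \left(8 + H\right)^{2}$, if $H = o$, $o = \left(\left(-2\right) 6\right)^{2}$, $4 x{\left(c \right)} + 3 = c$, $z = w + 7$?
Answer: $\frac{47391}{2} \approx 23696.0$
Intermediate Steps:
$z = -4$ ($z = -11 + 7 = -4$)
$x{\left(c \right)} = - \frac{3}{4} + \frac{c}{4}$
$o = 144$ ($o = \left(-12\right)^{2} = 144$)
$H = 144$
$M x{\left(z \right)} + \left(8 + H\right)^{2} = - 338 \left(- \frac{3}{4} + \frac{1}{4} \left(-4\right)\right) + \left(8 + 144\right)^{2} = - 338 \left(- \frac{3}{4} - 1\right) + 152^{2} = \left(-338\right) \left(- \frac{7}{4}\right) + 23104 = \frac{1183}{2} + 23104 = \frac{47391}{2}$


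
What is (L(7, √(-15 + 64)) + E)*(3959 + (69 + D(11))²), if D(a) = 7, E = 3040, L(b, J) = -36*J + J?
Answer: 27209325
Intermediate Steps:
L(b, J) = -35*J
(L(7, √(-15 + 64)) + E)*(3959 + (69 + D(11))²) = (-35*√(-15 + 64) + 3040)*(3959 + (69 + 7)²) = (-35*√49 + 3040)*(3959 + 76²) = (-35*7 + 3040)*(3959 + 5776) = (-245 + 3040)*9735 = 2795*9735 = 27209325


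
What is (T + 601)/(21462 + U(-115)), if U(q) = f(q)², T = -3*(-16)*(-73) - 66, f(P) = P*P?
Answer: -2969/174922087 ≈ -1.6973e-5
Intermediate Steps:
f(P) = P²
T = -3570 (T = 48*(-73) - 66 = -3504 - 66 = -3570)
U(q) = q⁴ (U(q) = (q²)² = q⁴)
(T + 601)/(21462 + U(-115)) = (-3570 + 601)/(21462 + (-115)⁴) = -2969/(21462 + 174900625) = -2969/174922087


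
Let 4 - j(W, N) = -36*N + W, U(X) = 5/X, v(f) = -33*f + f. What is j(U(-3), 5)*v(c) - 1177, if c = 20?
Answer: -360011/3 ≈ -1.2000e+5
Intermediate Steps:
v(f) = -32*f
j(W, N) = 4 - W + 36*N (j(W, N) = 4 - (-36*N + W) = 4 - (W - 36*N) = 4 + (-W + 36*N) = 4 - W + 36*N)
j(U(-3), 5)*v(c) - 1177 = (4 - 5/(-3) + 36*5)*(-32*20) - 1177 = (4 - 5*(-1)/3 + 180)*(-640) - 1177 = (4 - 1*(-5/3) + 180)*(-640) - 1177 = (4 + 5/3 + 180)*(-640) - 1177 = (557/3)*(-640) - 1177 = -356480/3 - 1177 = -360011/3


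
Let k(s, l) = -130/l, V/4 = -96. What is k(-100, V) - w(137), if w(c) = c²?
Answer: -3603583/192 ≈ -18769.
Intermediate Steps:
V = -384 (V = 4*(-96) = -384)
k(-100, V) - w(137) = -130/(-384) - 1*137² = -130*(-1/384) - 1*18769 = 65/192 - 18769 = -3603583/192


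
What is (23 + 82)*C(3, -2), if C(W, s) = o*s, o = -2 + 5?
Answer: -630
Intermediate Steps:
o = 3
C(W, s) = 3*s
(23 + 82)*C(3, -2) = (23 + 82)*(3*(-2)) = 105*(-6) = -630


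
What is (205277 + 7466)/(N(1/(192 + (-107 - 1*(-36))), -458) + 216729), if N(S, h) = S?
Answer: 25741903/26224210 ≈ 0.98161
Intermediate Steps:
(205277 + 7466)/(N(1/(192 + (-107 - 1*(-36))), -458) + 216729) = (205277 + 7466)/(1/(192 + (-107 - 1*(-36))) + 216729) = 212743/(1/(192 + (-107 + 36)) + 216729) = 212743/(1/(192 - 71) + 216729) = 212743/(1/121 + 216729) = 212743/(26224210/121) = 212743*(121/26224210) = 25741903/26224210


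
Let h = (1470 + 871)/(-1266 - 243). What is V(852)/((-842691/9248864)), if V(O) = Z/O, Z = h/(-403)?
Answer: -5412897656/109154650898241 ≈ -4.9589e-5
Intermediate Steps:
h = -2341/1509 (h = 2341/(-1509) = 2341*(-1/1509) = -2341/1509 ≈ -1.5514)
Z = 2341/608127 (Z = -2341/1509/(-403) = -2341/1509*(-1/403) = 2341/608127 ≈ 0.0038495)
V(O) = 2341/(608127*O)
V(852)/((-842691/9248864)) = ((2341/608127)/852)/((-842691/9248864)) = ((2341/608127)*(1/852))/((-842691*1/9248864)) = 2341/(518124204*(-842691/9248864)) = (2341/518124204)*(-9248864/842691) = -5412897656/109154650898241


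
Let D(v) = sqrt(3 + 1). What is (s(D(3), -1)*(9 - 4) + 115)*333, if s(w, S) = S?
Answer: 36630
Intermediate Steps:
D(v) = 2 (D(v) = sqrt(4) = 2)
(s(D(3), -1)*(9 - 4) + 115)*333 = (-(9 - 4) + 115)*333 = (-1*5 + 115)*333 = (-5 + 115)*333 = 110*333 = 36630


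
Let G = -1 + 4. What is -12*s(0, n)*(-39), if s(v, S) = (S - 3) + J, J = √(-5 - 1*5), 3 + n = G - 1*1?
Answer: -1872 + 468*I*√10 ≈ -1872.0 + 1479.9*I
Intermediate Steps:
G = 3
n = -1 (n = -3 + (3 - 1*1) = -3 + (3 - 1) = -3 + 2 = -1)
J = I*√10 (J = √(-5 - 5) = √(-10) = I*√10 ≈ 3.1623*I)
s(v, S) = -3 + S + I*√10 (s(v, S) = (S - 3) + I*√10 = (-3 + S) + I*√10 = -3 + S + I*√10)
-12*s(0, n)*(-39) = -12*(-3 - 1 + I*√10)*(-39) = -12*(-4 + I*√10)*(-39) = (48 - 12*I*√10)*(-39) = -1872 + 468*I*√10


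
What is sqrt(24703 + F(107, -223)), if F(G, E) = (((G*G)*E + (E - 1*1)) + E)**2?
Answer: sqrt(6520740198179) ≈ 2.5536e+6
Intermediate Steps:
F(G, E) = (-1 + 2*E + E*G**2)**2 (F(G, E) = ((G**2*E + (E - 1)) + E)**2 = ((E*G**2 + (-1 + E)) + E)**2 = ((-1 + E + E*G**2) + E)**2 = (-1 + 2*E + E*G**2)**2)
sqrt(24703 + F(107, -223)) = sqrt(24703 + (-1 + 2*(-223) - 223*107**2)**2) = sqrt(24703 + (-1 - 446 - 223*11449)**2) = sqrt(24703 + (-1 - 446 - 2553127)**2) = sqrt(24703 + (-2553574)**2) = sqrt(24703 + 6520740173476) = sqrt(6520740198179)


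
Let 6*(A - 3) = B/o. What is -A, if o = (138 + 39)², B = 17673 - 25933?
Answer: -4709/1593 ≈ -2.9561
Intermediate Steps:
B = -8260
o = 31329 (o = 177² = 31329)
A = 4709/1593 (A = 3 + (-8260/31329)/6 = 3 + (-8260*1/31329)/6 = 3 + (⅙)*(-140/531) = 3 - 70/1593 = 4709/1593 ≈ 2.9561)
-A = -1*4709/1593 = -4709/1593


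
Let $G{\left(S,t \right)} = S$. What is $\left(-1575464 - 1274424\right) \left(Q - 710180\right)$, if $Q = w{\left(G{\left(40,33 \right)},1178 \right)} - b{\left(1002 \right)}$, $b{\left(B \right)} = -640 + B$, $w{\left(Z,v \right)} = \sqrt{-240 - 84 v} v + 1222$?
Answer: $2021482556160 - 6714336128 i \sqrt{24798} \approx 2.0215 \cdot 10^{12} - 1.0573 \cdot 10^{12} i$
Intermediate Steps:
$w{\left(Z,v \right)} = 1222 + v \sqrt{-240 - 84 v}$ ($w{\left(Z,v \right)} = v \sqrt{-240 - 84 v} + 1222 = 1222 + v \sqrt{-240 - 84 v}$)
$Q = 860 + 2356 i \sqrt{24798}$ ($Q = \left(1222 + 2 \cdot 1178 \sqrt{-60 - 24738}\right) - \left(-640 + 1002\right) = \left(1222 + 2 \cdot 1178 \sqrt{-60 - 24738}\right) - 362 = \left(1222 + 2 \cdot 1178 \sqrt{-24798}\right) - 362 = \left(1222 + 2 \cdot 1178 i \sqrt{24798}\right) - 362 = \left(1222 + 2356 i \sqrt{24798}\right) - 362 = 860 + 2356 i \sqrt{24798} \approx 860.0 + 3.7101 \cdot 10^{5} i$)
$\left(-1575464 - 1274424\right) \left(Q - 710180\right) = \left(-1575464 - 1274424\right) \left(\left(860 + 2356 i \sqrt{24798}\right) - 710180\right) = - 2849888 \left(-709320 + 2356 i \sqrt{24798}\right) = 2021482556160 - 6714336128 i \sqrt{24798}$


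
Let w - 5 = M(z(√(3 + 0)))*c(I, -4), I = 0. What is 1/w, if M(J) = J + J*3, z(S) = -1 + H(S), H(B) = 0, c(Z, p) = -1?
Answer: ⅑ ≈ 0.11111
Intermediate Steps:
z(S) = -1 (z(S) = -1 + 0 = -1)
M(J) = 4*J (M(J) = J + 3*J = 4*J)
w = 9 (w = 5 + (4*(-1))*(-1) = 5 - 4*(-1) = 5 + 4 = 9)
1/w = 1/9 = ⅑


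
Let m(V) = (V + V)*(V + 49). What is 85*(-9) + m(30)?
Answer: 3975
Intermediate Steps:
m(V) = 2*V*(49 + V) (m(V) = (2*V)*(49 + V) = 2*V*(49 + V))
85*(-9) + m(30) = 85*(-9) + 2*30*(49 + 30) = -765 + 2*30*79 = -765 + 4740 = 3975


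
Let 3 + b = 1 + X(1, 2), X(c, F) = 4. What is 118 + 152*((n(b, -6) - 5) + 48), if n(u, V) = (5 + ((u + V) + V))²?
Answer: 10454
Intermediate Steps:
b = 2 (b = -3 + (1 + 4) = -3 + 5 = 2)
n(u, V) = (5 + u + 2*V)² (n(u, V) = (5 + ((V + u) + V))² = (5 + (u + 2*V))² = (5 + u + 2*V)²)
118 + 152*((n(b, -6) - 5) + 48) = 118 + 152*(((5 + 2 + 2*(-6))² - 5) + 48) = 118 + 152*(((5 + 2 - 12)² - 5) + 48) = 118 + 152*(((-5)² - 5) + 48) = 118 + 152*((25 - 5) + 48) = 118 + 152*(20 + 48) = 118 + 152*68 = 118 + 10336 = 10454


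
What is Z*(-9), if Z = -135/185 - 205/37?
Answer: 2088/37 ≈ 56.432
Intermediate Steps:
Z = -232/37 (Z = -135*1/185 - 205*1/37 = -27/37 - 205/37 = -232/37 ≈ -6.2703)
Z*(-9) = -232/37*(-9) = 2088/37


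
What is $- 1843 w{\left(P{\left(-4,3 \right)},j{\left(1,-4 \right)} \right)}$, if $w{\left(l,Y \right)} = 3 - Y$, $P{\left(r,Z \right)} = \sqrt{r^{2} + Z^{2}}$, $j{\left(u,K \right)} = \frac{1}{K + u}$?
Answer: $- \frac{18430}{3} \approx -6143.3$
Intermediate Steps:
$P{\left(r,Z \right)} = \sqrt{Z^{2} + r^{2}}$
$- 1843 w{\left(P{\left(-4,3 \right)},j{\left(1,-4 \right)} \right)} = - 1843 \left(3 - \frac{1}{-4 + 1}\right) = - 1843 \left(3 - \frac{1}{-3}\right) = - 1843 \left(3 - - \frac{1}{3}\right) = - 1843 \left(3 + \frac{1}{3}\right) = \left(-1843\right) \frac{10}{3} = - \frac{18430}{3}$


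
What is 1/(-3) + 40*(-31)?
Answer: -3721/3 ≈ -1240.3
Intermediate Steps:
1/(-3) + 40*(-31) = -⅓ - 1240 = -3721/3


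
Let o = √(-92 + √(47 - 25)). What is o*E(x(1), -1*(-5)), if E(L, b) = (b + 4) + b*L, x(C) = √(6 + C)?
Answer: √(-92 + √22)*(9 + 5*√7) ≈ 207.7*I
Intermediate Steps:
E(L, b) = 4 + b + L*b (E(L, b) = (4 + b) + L*b = 4 + b + L*b)
o = √(-92 + √22) ≈ 9.344*I
o*E(x(1), -1*(-5)) = √(-92 + √22)*(4 - 1*(-5) + √(6 + 1)*(-1*(-5))) = √(-92 + √22)*(4 + 5 + √7*5) = √(-92 + √22)*(4 + 5 + 5*√7) = √(-92 + √22)*(9 + 5*√7)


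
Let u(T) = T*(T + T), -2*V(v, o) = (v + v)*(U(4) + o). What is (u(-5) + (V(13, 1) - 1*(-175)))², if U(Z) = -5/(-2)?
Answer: 128881/4 ≈ 32220.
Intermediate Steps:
U(Z) = 5/2 (U(Z) = -5*(-½) = 5/2)
V(v, o) = -v*(5/2 + o) (V(v, o) = -(v + v)*(5/2 + o)/2 = -2*v*(5/2 + o)/2 = -v*(5/2 + o))
u(T) = 2*T² (u(T) = T*(2*T) = 2*T²)
(u(-5) + (V(13, 1) - 1*(-175)))² = (2*(-5)² + (-½*13*(5 + 2*1) - 1*(-175)))² = (2*25 + (-½*13*(5 + 2) + 175))² = (50 + (-½*13*7 + 175))² = (50 + (-91/2 + 175))² = (50 + 259/2)² = (359/2)² = 128881/4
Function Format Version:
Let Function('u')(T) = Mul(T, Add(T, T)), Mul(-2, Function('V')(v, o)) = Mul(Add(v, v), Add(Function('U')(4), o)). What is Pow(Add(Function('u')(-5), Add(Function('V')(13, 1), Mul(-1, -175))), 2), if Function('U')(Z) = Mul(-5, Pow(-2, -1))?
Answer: Rational(128881, 4) ≈ 32220.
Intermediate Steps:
Function('U')(Z) = Rational(5, 2) (Function('U')(Z) = Mul(-5, Rational(-1, 2)) = Rational(5, 2))
Function('V')(v, o) = Mul(-1, v, Add(Rational(5, 2), o)) (Function('V')(v, o) = Mul(Rational(-1, 2), Mul(Add(v, v), Add(Rational(5, 2), o))) = Mul(Rational(-1, 2), Mul(Mul(2, v), Add(Rational(5, 2), o))) = Mul(Rational(-1, 2), Mul(2, v, Add(Rational(5, 2), o))) = Mul(-1, v, Add(Rational(5, 2), o)))
Function('u')(T) = Mul(2, Pow(T, 2)) (Function('u')(T) = Mul(T, Mul(2, T)) = Mul(2, Pow(T, 2)))
Pow(Add(Function('u')(-5), Add(Function('V')(13, 1), Mul(-1, -175))), 2) = Pow(Add(Mul(2, Pow(-5, 2)), Add(Mul(Rational(-1, 2), 13, Add(5, Mul(2, 1))), Mul(-1, -175))), 2) = Pow(Add(Mul(2, 25), Add(Mul(Rational(-1, 2), 13, Add(5, 2)), 175)), 2) = Pow(Add(50, Add(Mul(Rational(-1, 2), 13, 7), 175)), 2) = Pow(Add(50, Add(Rational(-91, 2), 175)), 2) = Pow(Add(50, Rational(259, 2)), 2) = Pow(Rational(359, 2), 2) = Rational(128881, 4)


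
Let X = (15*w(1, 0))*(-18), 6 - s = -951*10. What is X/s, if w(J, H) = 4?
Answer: -90/793 ≈ -0.11349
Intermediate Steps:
s = 9516 (s = 6 - (-951)*10 = 6 - 1*(-9510) = 6 + 9510 = 9516)
X = -1080 (X = (15*4)*(-18) = 60*(-18) = -1080)
X/s = -1080/9516 = -1080*1/9516 = -90/793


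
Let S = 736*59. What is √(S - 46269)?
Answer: I*√2845 ≈ 53.339*I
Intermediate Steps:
S = 43424
√(S - 46269) = √(43424 - 46269) = √(-2845) = I*√2845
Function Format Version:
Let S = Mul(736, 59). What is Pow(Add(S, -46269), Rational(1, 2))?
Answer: Mul(I, Pow(2845, Rational(1, 2))) ≈ Mul(53.339, I)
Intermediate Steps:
S = 43424
Pow(Add(S, -46269), Rational(1, 2)) = Pow(Add(43424, -46269), Rational(1, 2)) = Pow(-2845, Rational(1, 2)) = Mul(I, Pow(2845, Rational(1, 2)))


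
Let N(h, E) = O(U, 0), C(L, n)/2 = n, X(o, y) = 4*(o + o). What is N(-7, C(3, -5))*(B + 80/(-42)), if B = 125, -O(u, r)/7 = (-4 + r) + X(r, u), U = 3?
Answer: 10340/3 ≈ 3446.7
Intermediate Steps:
X(o, y) = 8*o (X(o, y) = 4*(2*o) = 8*o)
C(L, n) = 2*n
O(u, r) = 28 - 63*r (O(u, r) = -7*((-4 + r) + 8*r) = -7*(-4 + 9*r) = 28 - 63*r)
N(h, E) = 28 (N(h, E) = 28 - 63*0 = 28 + 0 = 28)
N(-7, C(3, -5))*(B + 80/(-42)) = 28*(125 + 80/(-42)) = 28*(125 + 80*(-1/42)) = 28*(125 - 40/21) = 28*(2585/21) = 10340/3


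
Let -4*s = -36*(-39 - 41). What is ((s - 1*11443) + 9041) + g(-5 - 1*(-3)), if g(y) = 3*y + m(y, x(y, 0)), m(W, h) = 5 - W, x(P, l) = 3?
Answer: -3121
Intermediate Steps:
s = -720 (s = -(-9)*(-39 - 41) = -(-9)*(-80) = -¼*2880 = -720)
g(y) = 5 + 2*y (g(y) = 3*y + (5 - y) = 5 + 2*y)
((s - 1*11443) + 9041) + g(-5 - 1*(-3)) = ((-720 - 1*11443) + 9041) + (5 + 2*(-5 - 1*(-3))) = ((-720 - 11443) + 9041) + (5 + 2*(-5 + 3)) = (-12163 + 9041) + (5 + 2*(-2)) = -3122 + (5 - 4) = -3122 + 1 = -3121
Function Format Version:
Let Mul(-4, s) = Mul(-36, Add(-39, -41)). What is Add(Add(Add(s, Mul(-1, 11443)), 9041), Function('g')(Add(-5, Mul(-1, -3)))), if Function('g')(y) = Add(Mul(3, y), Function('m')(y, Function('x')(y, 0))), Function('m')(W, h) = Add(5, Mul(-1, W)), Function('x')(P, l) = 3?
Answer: -3121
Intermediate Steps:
s = -720 (s = Mul(Rational(-1, 4), Mul(-36, Add(-39, -41))) = Mul(Rational(-1, 4), Mul(-36, -80)) = Mul(Rational(-1, 4), 2880) = -720)
Function('g')(y) = Add(5, Mul(2, y)) (Function('g')(y) = Add(Mul(3, y), Add(5, Mul(-1, y))) = Add(5, Mul(2, y)))
Add(Add(Add(s, Mul(-1, 11443)), 9041), Function('g')(Add(-5, Mul(-1, -3)))) = Add(Add(Add(-720, Mul(-1, 11443)), 9041), Add(5, Mul(2, Add(-5, Mul(-1, -3))))) = Add(Add(Add(-720, -11443), 9041), Add(5, Mul(2, Add(-5, 3)))) = Add(Add(-12163, 9041), Add(5, Mul(2, -2))) = Add(-3122, Add(5, -4)) = Add(-3122, 1) = -3121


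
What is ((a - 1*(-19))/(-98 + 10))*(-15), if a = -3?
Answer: 30/11 ≈ 2.7273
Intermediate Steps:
((a - 1*(-19))/(-98 + 10))*(-15) = ((-3 - 1*(-19))/(-98 + 10))*(-15) = ((-3 + 19)/(-88))*(-15) = (16*(-1/88))*(-15) = -2/11*(-15) = 30/11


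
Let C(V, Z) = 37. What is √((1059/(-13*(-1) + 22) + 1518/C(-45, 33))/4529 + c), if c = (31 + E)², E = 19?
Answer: √1755055444967035/837865 ≈ 50.000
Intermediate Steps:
c = 2500 (c = (31 + 19)² = 50² = 2500)
√((1059/(-13*(-1) + 22) + 1518/C(-45, 33))/4529 + c) = √((1059/(-13*(-1) + 22) + 1518/37)/4529 + 2500) = √((1059/(13 + 22) + 1518*(1/37))*(1/4529) + 2500) = √((1059/35 + 1518/37)*(1/4529) + 2500) = √((92313/1295)*(1/4529) + 2500) = √(92313/5865055 + 2500) = √(14662729813/5865055) = √1755055444967035/837865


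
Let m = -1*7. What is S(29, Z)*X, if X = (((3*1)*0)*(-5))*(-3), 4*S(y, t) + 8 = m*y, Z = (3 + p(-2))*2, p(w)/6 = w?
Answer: 0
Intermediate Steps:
p(w) = 6*w
m = -7
Z = -18 (Z = (3 + 6*(-2))*2 = (3 - 12)*2 = -9*2 = -18)
S(y, t) = -2 - 7*y/4 (S(y, t) = -2 + (-7*y)/4 = -2 - 7*y/4)
X = 0 (X = ((3*0)*(-5))*(-3) = (0*(-5))*(-3) = 0*(-3) = 0)
S(29, Z)*X = (-2 - 7/4*29)*0 = (-2 - 203/4)*0 = -211/4*0 = 0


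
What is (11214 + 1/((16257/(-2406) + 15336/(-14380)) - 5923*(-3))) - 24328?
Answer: -671552815848628/51208846937 ≈ -13114.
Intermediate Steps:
(11214 + 1/((16257/(-2406) + 15336/(-14380)) - 5923*(-3))) - 24328 = (11214 + 1/((16257*(-1/2406) + 15336*(-1/14380)) + 17769)) - 24328 = (11214 + 1/((-5419/802 - 3834/3595) + 17769)) - 24328 = (11214 + 1/(-22556173/2883190 + 17769)) - 24328 = (11214 + 1/(51208846937/2883190)) - 24328 = (11214 + 2883190/51208846937) - 24328 = 574256012434708/51208846937 - 24328 = -671552815848628/51208846937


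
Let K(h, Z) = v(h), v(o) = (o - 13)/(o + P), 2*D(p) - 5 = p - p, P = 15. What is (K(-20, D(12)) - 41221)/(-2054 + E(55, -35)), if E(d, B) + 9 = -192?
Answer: 206072/11275 ≈ 18.277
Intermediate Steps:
D(p) = 5/2 (D(p) = 5/2 + (p - p)/2 = 5/2 + (½)*0 = 5/2 + 0 = 5/2)
v(o) = (-13 + o)/(15 + o) (v(o) = (o - 13)/(o + 15) = (-13 + o)/(15 + o))
E(d, B) = -201 (E(d, B) = -9 - 192 = -201)
K(h, Z) = (-13 + h)/(15 + h)
(K(-20, D(12)) - 41221)/(-2054 + E(55, -35)) = ((-13 - 20)/(15 - 20) - 41221)/(-2054 - 201) = (-33/(-5) - 41221)/(-2255) = (-⅕*(-33) - 41221)*(-1/2255) = (33/5 - 41221)*(-1/2255) = -206072/5*(-1/2255) = 206072/11275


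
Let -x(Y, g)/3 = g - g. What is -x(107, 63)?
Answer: 0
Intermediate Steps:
x(Y, g) = 0 (x(Y, g) = -3*(g - g) = -3*0 = 0)
-x(107, 63) = -1*0 = 0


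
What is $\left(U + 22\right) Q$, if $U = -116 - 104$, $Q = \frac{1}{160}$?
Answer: $- \frac{99}{80} \approx -1.2375$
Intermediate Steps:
$Q = \frac{1}{160} \approx 0.00625$
$U = -220$ ($U = -116 - 104 = -220$)
$\left(U + 22\right) Q = \left(-220 + 22\right) \frac{1}{160} = \left(-198\right) \frac{1}{160} = - \frac{99}{80}$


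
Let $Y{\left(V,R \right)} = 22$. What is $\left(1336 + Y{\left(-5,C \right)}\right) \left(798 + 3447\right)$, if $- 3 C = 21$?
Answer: $5764710$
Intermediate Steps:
$C = -7$ ($C = \left(- \frac{1}{3}\right) 21 = -7$)
$\left(1336 + Y{\left(-5,C \right)}\right) \left(798 + 3447\right) = \left(1336 + 22\right) \left(798 + 3447\right) = 1358 \cdot 4245 = 5764710$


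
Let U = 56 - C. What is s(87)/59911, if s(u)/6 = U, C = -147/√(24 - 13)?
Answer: 336/59911 + 882*√11/659021 ≈ 0.010047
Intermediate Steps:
C = -147*√11/11 ≈ -44.322
U = 56 + 147*√11/11 (U = 56 - (-147)*√11/11 = 56 + 147*√11/11 ≈ 100.32)
s(u) = 336 + 882*√11/11 (s(u) = 6*(56 + 147*√11/11) = 336 + 882*√11/11)
s(87)/59911 = (336 + 882*√11/11)/59911 = (336 + 882*√11/11)*(1/59911) = 336/59911 + 882*√11/659021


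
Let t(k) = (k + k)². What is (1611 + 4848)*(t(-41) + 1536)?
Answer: 53351340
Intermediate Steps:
t(k) = 4*k² (t(k) = (2*k)² = 4*k²)
(1611 + 4848)*(t(-41) + 1536) = (1611 + 4848)*(4*(-41)² + 1536) = 6459*(4*1681 + 1536) = 6459*(6724 + 1536) = 6459*8260 = 53351340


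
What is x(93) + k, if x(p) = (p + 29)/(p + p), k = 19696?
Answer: 1831789/93 ≈ 19697.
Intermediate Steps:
x(p) = (29 + p)/(2*p) (x(p) = (29 + p)/((2*p)) = (29 + p)*(1/(2*p)) = (29 + p)/(2*p))
x(93) + k = (1/2)*(29 + 93)/93 + 19696 = (1/2)*(1/93)*122 + 19696 = 61/93 + 19696 = 1831789/93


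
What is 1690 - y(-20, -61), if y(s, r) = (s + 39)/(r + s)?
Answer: 136909/81 ≈ 1690.2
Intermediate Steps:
y(s, r) = (39 + s)/(r + s)
1690 - y(-20, -61) = 1690 - (39 - 20)/(-61 - 20) = 1690 - 19/(-81) = 1690 - (-1)*19/81 = 1690 - 1*(-19/81) = 1690 + 19/81 = 136909/81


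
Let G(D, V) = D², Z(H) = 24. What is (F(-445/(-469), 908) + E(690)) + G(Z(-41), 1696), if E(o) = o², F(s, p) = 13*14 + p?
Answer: 477766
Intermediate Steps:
F(s, p) = 182 + p
(F(-445/(-469), 908) + E(690)) + G(Z(-41), 1696) = ((182 + 908) + 690²) + 24² = (1090 + 476100) + 576 = 477190 + 576 = 477766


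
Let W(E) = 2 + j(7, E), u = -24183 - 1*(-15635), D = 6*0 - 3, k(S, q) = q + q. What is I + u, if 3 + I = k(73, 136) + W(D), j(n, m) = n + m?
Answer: -8273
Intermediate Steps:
j(n, m) = m + n
k(S, q) = 2*q
D = -3 (D = 0 - 3 = -3)
u = -8548 (u = -24183 + 15635 = -8548)
W(E) = 9 + E (W(E) = 2 + (E + 7) = 2 + (7 + E) = 9 + E)
I = 275 (I = -3 + (2*136 + (9 - 3)) = -3 + (272 + 6) = -3 + 278 = 275)
I + u = 275 - 8548 = -8273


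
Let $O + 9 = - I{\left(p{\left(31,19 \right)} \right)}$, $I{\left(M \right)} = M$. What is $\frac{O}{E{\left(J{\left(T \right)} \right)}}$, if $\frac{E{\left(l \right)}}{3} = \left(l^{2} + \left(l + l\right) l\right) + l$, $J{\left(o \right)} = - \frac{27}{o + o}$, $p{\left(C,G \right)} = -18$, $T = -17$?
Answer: $\frac{1156}{1035} \approx 1.1169$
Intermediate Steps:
$J{\left(o \right)} = - \frac{27}{2 o}$
$O = 9$ ($O = -9 - -18 = -9 + 18 = 9$)
$E{\left(l \right)} = 3 l + 9 l^{2}$ ($E{\left(l \right)} = 3 \left(\left(l^{2} + \left(l + l\right) l\right) + l\right) = 3 \left(\left(l^{2} + 2 l l\right) + l\right) = 3 \left(\left(l^{2} + 2 l^{2}\right) + l\right) = 3 \left(3 l^{2} + l\right) = 3 \left(l + 3 l^{2}\right) = 3 l + 9 l^{2}$)
$\frac{O}{E{\left(J{\left(T \right)} \right)}} = \frac{9}{3 \left(- \frac{27}{2 \left(-17\right)}\right) \left(1 + 3 \left(- \frac{27}{2 \left(-17\right)}\right)\right)} = \frac{9}{3 \left(\left(- \frac{27}{2}\right) \left(- \frac{1}{17}\right)\right) \left(1 + 3 \left(\left(- \frac{27}{2}\right) \left(- \frac{1}{17}\right)\right)\right)} = \frac{9}{3 \cdot \frac{27}{34} \left(1 + 3 \cdot \frac{27}{34}\right)} = \frac{9}{3 \cdot \frac{27}{34} \left(1 + \frac{81}{34}\right)} = \frac{9}{3 \cdot \frac{27}{34} \cdot \frac{115}{34}} = \frac{9}{\frac{9315}{1156}} = 9 \cdot \frac{1156}{9315} = \frac{1156}{1035}$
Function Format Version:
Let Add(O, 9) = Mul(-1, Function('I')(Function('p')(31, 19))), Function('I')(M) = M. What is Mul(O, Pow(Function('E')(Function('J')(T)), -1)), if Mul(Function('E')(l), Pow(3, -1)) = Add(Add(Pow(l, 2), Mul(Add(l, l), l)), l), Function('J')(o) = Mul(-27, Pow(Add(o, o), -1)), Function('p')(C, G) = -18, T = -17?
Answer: Rational(1156, 1035) ≈ 1.1169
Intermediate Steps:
Function('J')(o) = Mul(Rational(-27, 2), Pow(o, -1)) (Function('J')(o) = Mul(-27, Pow(Mul(2, o), -1)) = Mul(-27, Mul(Rational(1, 2), Pow(o, -1))) = Mul(Rational(-27, 2), Pow(o, -1)))
O = 9 (O = Add(-9, Mul(-1, -18)) = Add(-9, 18) = 9)
Function('E')(l) = Add(Mul(3, l), Mul(9, Pow(l, 2))) (Function('E')(l) = Mul(3, Add(Add(Pow(l, 2), Mul(Add(l, l), l)), l)) = Mul(3, Add(Add(Pow(l, 2), Mul(Mul(2, l), l)), l)) = Mul(3, Add(Add(Pow(l, 2), Mul(2, Pow(l, 2))), l)) = Mul(3, Add(Mul(3, Pow(l, 2)), l)) = Mul(3, Add(l, Mul(3, Pow(l, 2)))) = Add(Mul(3, l), Mul(9, Pow(l, 2))))
Mul(O, Pow(Function('E')(Function('J')(T)), -1)) = Mul(9, Pow(Mul(3, Mul(Rational(-27, 2), Pow(-17, -1)), Add(1, Mul(3, Mul(Rational(-27, 2), Pow(-17, -1))))), -1)) = Mul(9, Pow(Mul(3, Mul(Rational(-27, 2), Rational(-1, 17)), Add(1, Mul(3, Mul(Rational(-27, 2), Rational(-1, 17))))), -1)) = Mul(9, Pow(Mul(3, Rational(27, 34), Add(1, Mul(3, Rational(27, 34)))), -1)) = Mul(9, Pow(Mul(3, Rational(27, 34), Add(1, Rational(81, 34))), -1)) = Mul(9, Pow(Mul(3, Rational(27, 34), Rational(115, 34)), -1)) = Mul(9, Pow(Rational(9315, 1156), -1)) = Mul(9, Rational(1156, 9315)) = Rational(1156, 1035)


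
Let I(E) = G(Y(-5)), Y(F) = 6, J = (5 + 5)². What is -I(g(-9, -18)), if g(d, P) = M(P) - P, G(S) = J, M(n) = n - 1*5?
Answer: -100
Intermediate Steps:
M(n) = -5 + n (M(n) = n - 5 = -5 + n)
J = 100 (J = 10² = 100)
G(S) = 100
g(d, P) = -5 (g(d, P) = (-5 + P) - P = -5)
I(E) = 100
-I(g(-9, -18)) = -1*100 = -100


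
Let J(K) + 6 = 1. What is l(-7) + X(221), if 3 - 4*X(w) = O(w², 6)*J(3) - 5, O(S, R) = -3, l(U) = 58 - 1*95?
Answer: -155/4 ≈ -38.750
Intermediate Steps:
l(U) = -37 (l(U) = 58 - 95 = -37)
J(K) = -5 (J(K) = -6 + 1 = -5)
X(w) = -7/4 (X(w) = ¾ - (-3*(-5) - 5)/4 = ¾ - (15 - 5)/4 = ¾ - ¼*10 = ¾ - 5/2 = -7/4)
l(-7) + X(221) = -37 - 7/4 = -155/4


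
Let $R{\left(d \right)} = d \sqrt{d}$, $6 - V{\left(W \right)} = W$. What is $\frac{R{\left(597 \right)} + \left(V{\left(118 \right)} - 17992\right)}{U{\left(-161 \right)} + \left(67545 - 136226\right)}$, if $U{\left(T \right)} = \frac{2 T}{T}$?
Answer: $\frac{18104}{68679} - \frac{199 \sqrt{597}}{22893} \approx 0.051211$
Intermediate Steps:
$V{\left(W \right)} = 6 - W$
$R{\left(d \right)} = d^{\frac{3}{2}}$
$U{\left(T \right)} = 2$
$\frac{R{\left(597 \right)} + \left(V{\left(118 \right)} - 17992\right)}{U{\left(-161 \right)} + \left(67545 - 136226\right)} = \frac{597^{\frac{3}{2}} + \left(\left(6 - 118\right) - 17992\right)}{2 + \left(67545 - 136226\right)} = \frac{597 \sqrt{597} + \left(\left(6 - 118\right) - 17992\right)}{2 - 68681} = \frac{597 \sqrt{597} - 18104}{-68679} = \left(597 \sqrt{597} - 18104\right) \left(- \frac{1}{68679}\right) = \left(-18104 + 597 \sqrt{597}\right) \left(- \frac{1}{68679}\right) = \frac{18104}{68679} - \frac{199 \sqrt{597}}{22893}$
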